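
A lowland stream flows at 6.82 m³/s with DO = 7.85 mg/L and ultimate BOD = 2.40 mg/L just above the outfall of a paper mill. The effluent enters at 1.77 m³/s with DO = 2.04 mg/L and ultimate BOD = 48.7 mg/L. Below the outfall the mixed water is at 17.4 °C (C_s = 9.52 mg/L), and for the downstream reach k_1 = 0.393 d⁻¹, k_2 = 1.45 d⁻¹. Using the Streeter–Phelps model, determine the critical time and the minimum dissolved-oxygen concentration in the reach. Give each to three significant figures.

Mixed DO = (6.82×7.85 + 1.77×2.04)/(6.82+1.77) = 57.15/8.590 = 6.653 mg/L.
Mixed L₀ = (6.82×2.40 + 1.77×48.7)/(8.590) = 102.6/8.590 = 11.94 mg/L.
Initial deficit D₀ = C_s − DO₀ = 9.52 − 6.653 = 2.867 mg/L.
t_c = (1/1.057) ln[(1.45/0.393)(1 − 2.867×1.057/(0.393×11.94))] = 0.9461 × ln(1.307) = 0.2531 d.
D_c = (0.393/1.45) × 11.94 × e^(−0.393×0.2531) = 0.2710 × 11.94 × 0.9053 = 2.930 mg/L.
Minimum DO = 9.52 − 2.930 = 6.590 mg/L.

t_c ≈ 0.253 d; minimum DO ≈ 6.59 mg/L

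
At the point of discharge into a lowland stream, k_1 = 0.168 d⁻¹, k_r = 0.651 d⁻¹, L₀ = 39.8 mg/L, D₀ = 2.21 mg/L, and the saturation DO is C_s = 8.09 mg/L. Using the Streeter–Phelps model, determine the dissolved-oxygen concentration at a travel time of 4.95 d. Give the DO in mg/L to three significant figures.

DO ≈ 2.53 mg/L

k_1 L₀/(k_r−k_1) = 0.168×39.8/(0.651−0.168) = 6.686/0.4830 = 13.84 mg/L.
e^(−k_1 t) = e^(−0.168×4.950) = 0.4354; e^(−k_r t) = e^(−0.651×4.950) = 0.03986.
D = 13.84 × (0.4354 − 0.03986) + 2.21 × 0.03986 = 5.475 + 0.08808 = 5.563 mg/L.
DO = C_s − D = 8.09 − 5.563 = 2.527 mg/L.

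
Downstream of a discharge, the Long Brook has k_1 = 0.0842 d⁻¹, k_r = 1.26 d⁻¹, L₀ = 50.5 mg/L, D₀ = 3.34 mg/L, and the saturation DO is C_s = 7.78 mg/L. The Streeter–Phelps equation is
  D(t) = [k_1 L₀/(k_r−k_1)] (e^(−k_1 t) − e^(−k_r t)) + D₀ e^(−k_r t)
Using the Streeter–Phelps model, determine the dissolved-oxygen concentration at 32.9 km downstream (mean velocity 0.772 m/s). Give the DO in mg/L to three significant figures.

Travel time t = x/v = 32.9 km / (0.772 m/s) = 32900 m / 0.772 m/s = 42620 s = 0.4932 d.
k_1 L₀/(k_r−k_1) = 0.0842×50.5/(1.26−0.0842) = 4.252/1.176 = 3.616 mg/L.
e^(−k_1 t) = e^(−0.0842×0.4932) = 0.9593; e^(−k_r t) = e^(−1.26×0.4932) = 0.5371.
D = 3.616 × (0.9593 − 0.5371) + 3.34 × 0.5371 = 1.527 + 1.794 = 3.321 mg/L.
DO = C_s − D = 7.78 − 3.321 = 4.459 mg/L.

DO ≈ 4.46 mg/L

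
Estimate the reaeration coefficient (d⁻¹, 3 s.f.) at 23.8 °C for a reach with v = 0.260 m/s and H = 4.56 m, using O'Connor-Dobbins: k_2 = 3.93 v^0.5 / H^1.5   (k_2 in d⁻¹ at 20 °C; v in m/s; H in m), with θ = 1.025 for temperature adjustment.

k_2(20) = 3.93 × 0.260^0.5 / 4.56^1.5 = 3.93 × 0.5099 / 9.737 = 0.2058 d⁻¹.
k_2(23.8) = 0.2058 × 1.025^(23.8−20) = 0.2058 × 1.098 = 0.2260 d⁻¹.

k_2 ≈ 0.226 d⁻¹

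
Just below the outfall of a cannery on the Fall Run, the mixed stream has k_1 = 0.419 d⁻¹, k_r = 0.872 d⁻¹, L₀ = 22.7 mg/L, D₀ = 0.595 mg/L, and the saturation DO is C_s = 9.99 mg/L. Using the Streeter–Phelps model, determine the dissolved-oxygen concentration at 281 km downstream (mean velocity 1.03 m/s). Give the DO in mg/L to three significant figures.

Travel time t = x/v = 281 km / (1.03 m/s) = 281000 m / 1.03 m/s = 272800 s = 3.158 d.
k_1 L₀/(k_r−k_1) = 0.419×22.7/(0.872−0.419) = 9.511/0.4530 = 21.00 mg/L.
e^(−k_1 t) = e^(−0.419×3.158) = 0.2663; e^(−k_r t) = e^(−0.872×3.158) = 0.06371.
D = 21.00 × (0.2663 − 0.06371) + 0.595 × 0.06371 = 4.254 + 0.03791 = 4.292 mg/L.
DO = C_s − D = 9.99 − 4.292 = 5.698 mg/L.

DO ≈ 5.70 mg/L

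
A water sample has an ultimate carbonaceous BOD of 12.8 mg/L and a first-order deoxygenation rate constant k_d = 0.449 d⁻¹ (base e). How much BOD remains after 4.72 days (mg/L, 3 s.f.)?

L_t = L₀ e^(−k_d t) = 12.8 × e^(−0.449×4.72) = 12.8 × 0.1201 = 1.538 mg/L.

L ≈ 1.54 mg/L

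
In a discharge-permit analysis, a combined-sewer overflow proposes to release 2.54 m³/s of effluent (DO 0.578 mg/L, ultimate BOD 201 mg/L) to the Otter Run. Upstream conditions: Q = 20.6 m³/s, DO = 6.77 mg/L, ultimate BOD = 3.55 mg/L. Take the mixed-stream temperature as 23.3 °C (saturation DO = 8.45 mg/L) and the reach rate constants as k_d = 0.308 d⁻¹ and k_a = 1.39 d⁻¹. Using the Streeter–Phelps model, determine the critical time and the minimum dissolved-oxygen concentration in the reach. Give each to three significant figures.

Mixed DO = (20.6×6.77 + 2.54×0.578)/(20.6+2.54) = 140.9/23.14 = 6.090 mg/L.
Mixed L₀ = (20.6×3.55 + 2.54×201)/(23.14) = 583.7/23.14 = 25.22 mg/L.
Initial deficit D₀ = C_s − DO₀ = 8.45 − 6.090 = 2.360 mg/L.
t_c = (1/1.082) ln[(1.39/0.308)(1 − 2.360×1.082/(0.308×25.22))] = 0.9242 × ln(3.030) = 1.024 d.
D_c = (0.308/1.39) × 25.22 × e^(−0.308×1.024) = 0.2216 × 25.22 × 0.7294 = 4.077 mg/L.
Minimum DO = 8.45 − 4.077 = 4.373 mg/L.

t_c ≈ 1.02 d; minimum DO ≈ 4.37 mg/L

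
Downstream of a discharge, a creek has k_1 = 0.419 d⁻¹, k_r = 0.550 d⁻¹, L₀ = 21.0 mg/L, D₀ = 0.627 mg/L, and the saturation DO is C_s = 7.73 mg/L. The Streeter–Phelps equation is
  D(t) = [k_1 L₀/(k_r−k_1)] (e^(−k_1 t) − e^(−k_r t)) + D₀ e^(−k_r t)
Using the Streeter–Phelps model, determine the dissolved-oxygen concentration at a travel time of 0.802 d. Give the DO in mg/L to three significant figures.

DO ≈ 2.54 mg/L

k_1 L₀/(k_r−k_1) = 0.419×21.0/(0.550−0.419) = 8.799/0.1310 = 67.17 mg/L.
e^(−k_1 t) = e^(−0.419×0.8020) = 0.7146; e^(−k_r t) = e^(−0.550×0.8020) = 0.6433.
D = 67.17 × (0.7146 − 0.6433) + 0.627 × 0.6433 = 4.787 + 0.4034 = 5.190 mg/L.
DO = C_s − D = 7.73 − 5.190 = 2.540 mg/L.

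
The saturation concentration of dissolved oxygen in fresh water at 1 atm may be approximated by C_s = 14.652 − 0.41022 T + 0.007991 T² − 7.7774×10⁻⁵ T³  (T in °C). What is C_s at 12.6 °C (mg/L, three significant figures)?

C_s ≈ 10.6 mg/L

C_s = 14.652 − 0.41022×12.6 + 0.007991×12.6² − 7.7774×10⁻⁵×12.6³ = 10.60 mg/L.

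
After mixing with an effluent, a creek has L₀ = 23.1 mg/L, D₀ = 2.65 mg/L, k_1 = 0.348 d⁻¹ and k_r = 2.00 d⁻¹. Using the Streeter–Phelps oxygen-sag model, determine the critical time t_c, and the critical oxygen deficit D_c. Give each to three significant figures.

At the critical point dD/dt = 0, so k_1 L₀ e^(−k_1 t) = k_r D. Substituting D(t) from the Streeter–Phelps equation and solving for t gives
t_c = ln[(k_r/k_1)(1 − D₀(k_r−k_1)/(k_1 L₀))] / (k_r−k_1).
Here k_r−k_1 = 1.652 d⁻¹ and 1 − D₀(k_r−k_1)/(k_1 L₀) = 1 − 2.65×1.652/(0.348×23.1) = 0.4554, so
t_c = ln(5.747 × 0.4554) / 1.652 = 0.9622 / 1.652 = 0.5824 d.
D_c = (k_1/k_r) L₀ e^(−k_1 t_c) = (0.348/2.00) × 23.1 × e^(−0.348×0.5824) = 0.1740 × 23.1 × 0.8165 = 3.282 mg/L.

t_c ≈ 0.582 d; D_c ≈ 3.28 mg/L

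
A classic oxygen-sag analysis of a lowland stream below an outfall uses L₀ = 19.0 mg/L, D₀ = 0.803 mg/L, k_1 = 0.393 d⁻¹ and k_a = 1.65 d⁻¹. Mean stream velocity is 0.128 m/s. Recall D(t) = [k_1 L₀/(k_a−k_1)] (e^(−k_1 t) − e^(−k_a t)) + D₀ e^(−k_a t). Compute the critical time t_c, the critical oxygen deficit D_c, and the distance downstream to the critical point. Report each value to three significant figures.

t_c ≈ 1.03 d; D_c ≈ 3.02 mg/L; x_c ≈ 11.3 km

t_c = [1/(k_a−k_1)] ln[(k_a/k_1)(1 − D₀(k_a−k_1)/(k_1 L₀))]
= [1/(1.65−0.393)] ln[(1.65/0.393)(1 − 0.803×1.257/(0.393×19.0))]
= (1/1.257) ln[4.198 × 0.8648] = 0.7955 × ln(3.631) = 0.7955 × 1.289 = 1.026 d.
D_c = (k_1/k_a) L₀ e^(−k_1 t_c) = (0.393/1.65) × 19.0 × e^(−0.393×1.026) = 0.2382 × 19.0 × 0.6682 = 3.024 mg/L.
x_c = v t_c = 0.128 m/s × 1.026 d × 86400 s/d = 11350 m ≈ 11.3 km.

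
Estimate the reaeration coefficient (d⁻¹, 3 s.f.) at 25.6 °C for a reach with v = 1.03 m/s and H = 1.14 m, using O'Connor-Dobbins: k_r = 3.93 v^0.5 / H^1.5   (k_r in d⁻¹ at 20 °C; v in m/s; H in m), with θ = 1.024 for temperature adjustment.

k_r(20) = 3.93 × 1.03^0.5 / 1.14^1.5 = 3.93 × 1.015 / 1.217 = 3.277 d⁻¹.
k_r(25.6) = 3.277 × 1.024^(25.6−20) = 3.277 × 1.142 = 3.742 d⁻¹.

k_r ≈ 3.74 d⁻¹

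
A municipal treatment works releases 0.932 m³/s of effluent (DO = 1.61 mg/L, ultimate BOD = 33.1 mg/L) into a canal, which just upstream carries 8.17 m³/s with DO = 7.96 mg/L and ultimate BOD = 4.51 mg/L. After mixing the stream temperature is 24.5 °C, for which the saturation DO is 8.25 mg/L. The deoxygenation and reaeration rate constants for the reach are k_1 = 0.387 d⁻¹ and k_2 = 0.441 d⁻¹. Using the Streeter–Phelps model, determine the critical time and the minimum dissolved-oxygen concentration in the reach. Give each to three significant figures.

t_c ≈ 2.09 d; minimum DO ≈ 5.34 mg/L

Mixed DO = (8.17×7.96 + 0.932×1.61)/(8.17+0.932) = 66.53/9.102 = 7.310 mg/L.
Mixed L₀ = (8.17×4.51 + 0.932×33.1)/(9.102) = 67.70/9.102 = 7.437 mg/L.
Initial deficit D₀ = C_s − DO₀ = 8.25 − 7.310 = 0.9402 mg/L.
t_c = (1/0.05400) ln[(0.441/0.387)(1 − 0.9402×0.05400/(0.387×7.437))] = 18.52 × ln(1.119) = 2.089 d.
D_c = (0.387/0.441) × 7.437 × e^(−0.387×2.089) = 0.8776 × 7.437 × 0.4455 = 2.908 mg/L.
Minimum DO = 8.25 − 2.908 = 5.342 mg/L.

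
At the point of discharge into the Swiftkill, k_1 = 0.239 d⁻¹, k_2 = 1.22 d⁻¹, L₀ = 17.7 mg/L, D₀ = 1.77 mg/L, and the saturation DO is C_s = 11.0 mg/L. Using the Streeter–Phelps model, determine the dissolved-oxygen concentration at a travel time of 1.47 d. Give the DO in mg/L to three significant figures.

k_1 L₀/(k_2−k_1) = 0.239×17.7/(1.22−0.239) = 4.230/0.9810 = 4.312 mg/L.
e^(−k_1 t) = e^(−0.239×1.470) = 0.7038; e^(−k_2 t) = e^(−1.22×1.470) = 0.1664.
D = 4.312 × (0.7038 − 0.1664) + 1.77 × 0.1664 = 2.317 + 0.2945 = 2.612 mg/L.
DO = C_s − D = 11.0 − 2.612 = 8.388 mg/L.

DO ≈ 8.39 mg/L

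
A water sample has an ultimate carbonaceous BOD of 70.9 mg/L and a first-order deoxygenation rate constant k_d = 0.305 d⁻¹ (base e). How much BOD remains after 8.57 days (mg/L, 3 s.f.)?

L_t = L₀ e^(−k_d t) = 70.9 × e^(−0.305×8.57) = 70.9 × 0.07325 = 5.194 mg/L.

L ≈ 5.19 mg/L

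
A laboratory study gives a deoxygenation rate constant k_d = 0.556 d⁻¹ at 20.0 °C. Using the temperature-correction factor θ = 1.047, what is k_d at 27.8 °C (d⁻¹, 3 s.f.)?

k_d ≈ 0.796 d⁻¹

k_d(T₂) = k_d(T₁) · θ^(T₂−T₁) = 0.556 × 1.047^(27.8−20.0)
= 0.556 × 1.047^7.80 = 0.556 × 1.431 = 0.7955 d⁻¹.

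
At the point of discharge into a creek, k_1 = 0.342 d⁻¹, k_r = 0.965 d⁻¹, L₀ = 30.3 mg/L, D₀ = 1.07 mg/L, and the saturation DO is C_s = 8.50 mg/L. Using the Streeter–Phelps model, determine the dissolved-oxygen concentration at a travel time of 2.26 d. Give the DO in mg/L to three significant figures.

DO ≈ 2.58 mg/L

k_1 L₀/(k_r−k_1) = 0.342×30.3/(0.965−0.342) = 10.36/0.6230 = 16.63 mg/L.
e^(−k_1 t) = e^(−0.342×2.260) = 0.4617; e^(−k_r t) = e^(−0.965×2.260) = 0.1129.
D = 16.63 × (0.4617 − 0.1129) + 1.07 × 0.1129 = 5.800 + 0.1208 = 5.921 mg/L.
DO = C_s − D = 8.50 − 5.921 = 2.579 mg/L.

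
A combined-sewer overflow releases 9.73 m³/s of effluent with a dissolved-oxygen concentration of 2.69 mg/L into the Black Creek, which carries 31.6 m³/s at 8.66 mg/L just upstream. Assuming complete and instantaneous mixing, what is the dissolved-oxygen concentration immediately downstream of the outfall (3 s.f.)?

7.25 mg/L

Flow-weighted mixing: C = (Q_r C_r + Q_w C_w)/(Q_r + Q_w)
= (31.6×8.66 + 9.73×2.69)/(31.6 + 9.73) = 299.8/41.33 = 7.255 mg/L.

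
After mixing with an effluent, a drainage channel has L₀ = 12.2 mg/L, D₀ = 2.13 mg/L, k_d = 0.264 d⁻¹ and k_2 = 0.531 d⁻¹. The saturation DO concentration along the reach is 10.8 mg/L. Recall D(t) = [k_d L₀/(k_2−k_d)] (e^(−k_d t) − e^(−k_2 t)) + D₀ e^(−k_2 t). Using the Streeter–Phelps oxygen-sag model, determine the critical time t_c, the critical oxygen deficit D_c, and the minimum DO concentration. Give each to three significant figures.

t_c ≈ 1.89 d; D_c ≈ 3.68 mg/L; min DO ≈ 7.12 mg/L

t_c = [1/(k_2−k_d)] ln[(k_2/k_d)(1 − D₀(k_2−k_d)/(k_d L₀))]
= [1/(0.531−0.264)] ln[(0.531/0.264)(1 − 2.13×0.2670/(0.264×12.2))]
= (1/0.2670) ln[2.011 × 0.8234] = 3.745 × ln(1.656) = 3.745 × 0.5045 = 1.890 d.
D_c = (k_d/k_2) L₀ e^(−k_d t_c) = (0.264/0.531) × 12.2 × e^(−0.264×1.890) = 0.4972 × 12.2 × 0.6072 = 3.683 mg/L.
Minimum DO = C_s − D_c = 10.8 − 3.683 = 7.117 mg/L.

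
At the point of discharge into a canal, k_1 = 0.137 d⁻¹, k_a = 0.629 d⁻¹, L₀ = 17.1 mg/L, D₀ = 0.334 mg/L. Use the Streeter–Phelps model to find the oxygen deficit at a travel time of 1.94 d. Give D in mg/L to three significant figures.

D ≈ 2.34 mg/L

k_1 L₀/(k_a−k_1) = 0.137×17.1/(0.629−0.137) = 2.343/0.4920 = 4.762 mg/L.
e^(−k_1 t) = e^(−0.137×1.940) = 0.7666; e^(−k_a t) = e^(−0.629×1.940) = 0.2952.
D = 4.762 × (0.7666 − 0.2952) + 0.334 × 0.2952 = 2.245 + 0.09858 = 2.343 mg/L.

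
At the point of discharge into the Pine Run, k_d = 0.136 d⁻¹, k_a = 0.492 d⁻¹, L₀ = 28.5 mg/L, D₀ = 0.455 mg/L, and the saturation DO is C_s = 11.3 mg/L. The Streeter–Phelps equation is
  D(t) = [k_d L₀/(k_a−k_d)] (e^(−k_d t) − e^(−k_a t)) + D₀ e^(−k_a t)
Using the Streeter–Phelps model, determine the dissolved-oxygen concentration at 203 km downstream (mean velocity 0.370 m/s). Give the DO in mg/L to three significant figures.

Travel time t = x/v = 203 km / (0.370 m/s) = 203000 m / 0.370 m/s = 548600 s = 6.350 d.
k_d L₀/(k_a−k_d) = 0.136×28.5/(0.492−0.136) = 3.876/0.3560 = 10.89 mg/L.
e^(−k_d t) = e^(−0.136×6.350) = 0.4216; e^(−k_a t) = e^(−0.492×6.350) = 0.04397.
D = 10.89 × (0.4216 − 0.04397) + 0.455 × 0.04397 = 4.112 + 0.02001 = 4.132 mg/L.
DO = C_s − D = 11.3 − 4.132 = 7.168 mg/L.

DO ≈ 7.17 mg/L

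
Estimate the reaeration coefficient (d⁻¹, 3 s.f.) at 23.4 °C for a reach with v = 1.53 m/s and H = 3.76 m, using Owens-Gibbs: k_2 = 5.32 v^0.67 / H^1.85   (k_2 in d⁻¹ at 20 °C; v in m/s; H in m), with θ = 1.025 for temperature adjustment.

k_2(20) = 5.32 × 1.53^0.67 / 3.76^1.85 = 5.32 × 1.330 / 11.59 = 0.6103 d⁻¹.
k_2(23.4) = 0.6103 × 1.025^(23.4−20) = 0.6103 × 1.088 = 0.6638 d⁻¹.

k_2 ≈ 0.664 d⁻¹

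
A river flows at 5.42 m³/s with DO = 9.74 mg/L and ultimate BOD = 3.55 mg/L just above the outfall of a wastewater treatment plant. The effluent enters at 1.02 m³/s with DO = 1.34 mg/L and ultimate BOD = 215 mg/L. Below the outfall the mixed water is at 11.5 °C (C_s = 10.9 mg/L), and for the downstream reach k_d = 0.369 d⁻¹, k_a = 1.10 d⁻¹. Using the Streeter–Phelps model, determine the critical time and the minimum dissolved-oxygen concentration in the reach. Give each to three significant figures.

Mixed DO = (5.42×9.74 + 1.02×1.34)/(5.42+1.02) = 54.16/6.440 = 8.410 mg/L.
Mixed L₀ = (5.42×3.55 + 1.02×215)/(6.440) = 238.5/6.440 = 37.04 mg/L.
Initial deficit D₀ = C_s − DO₀ = 10.9 − 8.410 = 2.490 mg/L.
t_c = (1/0.7310) ln[(1.10/0.369)(1 − 2.490×0.7310/(0.369×37.04))] = 1.368 × ln(2.584) = 1.299 d.
D_c = (0.369/1.10) × 37.04 × e^(−0.369×1.299) = 0.3355 × 37.04 × 0.6193 = 7.695 mg/L.
Minimum DO = 10.9 − 7.695 = 3.205 mg/L.

t_c ≈ 1.30 d; minimum DO ≈ 3.21 mg/L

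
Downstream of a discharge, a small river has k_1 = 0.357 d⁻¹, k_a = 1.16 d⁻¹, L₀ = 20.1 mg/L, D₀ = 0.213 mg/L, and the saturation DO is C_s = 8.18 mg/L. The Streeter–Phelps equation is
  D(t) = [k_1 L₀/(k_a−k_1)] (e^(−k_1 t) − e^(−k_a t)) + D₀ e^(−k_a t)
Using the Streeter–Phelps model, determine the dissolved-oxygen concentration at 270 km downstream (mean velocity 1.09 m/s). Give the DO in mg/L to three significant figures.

Travel time t = x/v = 270 km / (1.09 m/s) = 270000 m / 1.09 m/s = 247700 s = 2.867 d.
k_1 L₀/(k_a−k_1) = 0.357×20.1/(1.16−0.357) = 7.176/0.8030 = 8.936 mg/L.
e^(−k_1 t) = e^(−0.357×2.867) = 0.3593; e^(−k_a t) = e^(−1.16×2.867) = 0.03595.
D = 8.936 × (0.3593 − 0.03595) + 0.213 × 0.03595 = 2.890 + 0.007657 = 2.897 mg/L.
DO = C_s − D = 8.18 − 2.897 = 5.283 mg/L.

DO ≈ 5.28 mg/L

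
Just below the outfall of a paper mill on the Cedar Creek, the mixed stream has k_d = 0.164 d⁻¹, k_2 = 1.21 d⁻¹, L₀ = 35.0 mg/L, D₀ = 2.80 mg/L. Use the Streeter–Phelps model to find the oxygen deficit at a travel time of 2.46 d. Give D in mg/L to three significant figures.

k_d L₀/(k_2−k_d) = 0.164×35.0/(1.21−0.164) = 5.740/1.046 = 5.488 mg/L.
e^(−k_d t) = e^(−0.164×2.460) = 0.6680; e^(−k_2 t) = e^(−1.21×2.460) = 0.05097.
D = 5.488 × (0.6680 − 0.05097) + 2.80 × 0.05097 = 3.386 + 0.1427 = 3.529 mg/L.

D ≈ 3.53 mg/L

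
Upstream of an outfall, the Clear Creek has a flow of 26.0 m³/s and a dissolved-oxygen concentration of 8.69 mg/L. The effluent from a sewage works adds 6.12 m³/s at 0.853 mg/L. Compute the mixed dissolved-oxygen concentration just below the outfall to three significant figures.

Flow-weighted mixing: C = (Q_r C_r + Q_w C_w)/(Q_r + Q_w)
= (26.0×8.69 + 6.12×0.853)/(26.0 + 6.12) = 231.2/32.12 = 7.197 mg/L.

7.20 mg/L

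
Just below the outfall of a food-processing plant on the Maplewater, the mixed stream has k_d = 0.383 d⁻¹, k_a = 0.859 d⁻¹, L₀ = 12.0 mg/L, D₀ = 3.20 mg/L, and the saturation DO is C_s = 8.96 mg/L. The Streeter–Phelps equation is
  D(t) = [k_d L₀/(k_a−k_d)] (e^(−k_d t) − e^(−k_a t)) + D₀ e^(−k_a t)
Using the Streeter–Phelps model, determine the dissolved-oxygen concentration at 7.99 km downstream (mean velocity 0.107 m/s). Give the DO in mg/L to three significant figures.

Travel time t = x/v = 7.99 km / (0.107 m/s) = 7990 m / 0.107 m/s = 74670 s = 0.8643 d.
k_d L₀/(k_a−k_d) = 0.383×12.0/(0.859−0.383) = 4.596/0.4760 = 9.655 mg/L.
e^(−k_d t) = e^(−0.383×0.8643) = 0.7182; e^(−k_a t) = e^(−0.859×0.8643) = 0.4760.
D = 9.655 × (0.7182 − 0.4760) + 3.20 × 0.4760 = 2.339 + 1.523 = 3.862 mg/L.
DO = C_s − D = 8.96 − 3.862 = 5.098 mg/L.

DO ≈ 5.10 mg/L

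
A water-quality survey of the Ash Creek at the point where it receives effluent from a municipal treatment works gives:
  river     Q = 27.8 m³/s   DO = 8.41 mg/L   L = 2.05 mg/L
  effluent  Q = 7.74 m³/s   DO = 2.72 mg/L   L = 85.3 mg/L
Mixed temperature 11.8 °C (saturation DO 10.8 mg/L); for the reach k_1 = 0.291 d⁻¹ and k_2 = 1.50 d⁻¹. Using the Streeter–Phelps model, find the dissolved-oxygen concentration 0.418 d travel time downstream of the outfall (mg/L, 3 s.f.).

DO ≈ 7.16 mg/L

Mixed DO = (27.8×8.41 + 7.74×2.72)/(27.8+7.74) = 254.9/35.54 = 7.171 mg/L.
Mixed L₀ = (27.8×2.05 + 7.74×85.3)/(35.54) = 717.2/35.54 = 20.18 mg/L.
Initial deficit D₀ = C_s − DO₀ = 10.8 − 7.171 = 3.629 mg/L.
D(0.418) = [0.291×20.18/(1.50−0.291)](e^(−0.291×0.418) − e^(−1.50×0.418)) + 3.629 e^(−1.50×0.418)
= 4.857 × (0.8855 − 0.5342) + 3.629 × 0.5342 = 3.645 mg/L.
DO = 10.8 − 3.645 = 7.155 mg/L.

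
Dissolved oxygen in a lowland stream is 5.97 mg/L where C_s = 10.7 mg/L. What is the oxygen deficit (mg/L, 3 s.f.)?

D = C_s − C = 10.7 − 5.97 = 4.73 mg/L.

D ≈ 4.73 mg/L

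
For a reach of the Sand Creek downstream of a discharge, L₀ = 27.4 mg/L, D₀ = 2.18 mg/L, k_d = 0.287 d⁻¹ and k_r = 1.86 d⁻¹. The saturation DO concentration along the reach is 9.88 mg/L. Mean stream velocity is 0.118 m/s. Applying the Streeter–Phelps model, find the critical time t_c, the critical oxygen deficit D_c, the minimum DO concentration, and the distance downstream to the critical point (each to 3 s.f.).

t_c = [1/(k_r−k_d)] ln[(k_r/k_d)(1 − D₀(k_r−k_d)/(k_d L₀))]
= [1/(1.86−0.287)] ln[(1.86/0.287)(1 − 2.18×1.573/(0.287×27.4))]
= (1/1.573) ln[6.481 × 0.5639] = 0.6357 × ln(3.655) = 0.6357 × 1.296 = 0.8239 d.
L(t_c) = L₀ e^(−k_d t_c) = 27.4 × 0.7894 = 21.63 mg/L, and at the critical point k_r D_c = k_d L, so D_c = (0.287/1.86) × 21.63 = 3.338 mg/L.
Minimum DO = C_s − D_c = 9.88 − 3.338 = 6.542 mg/L.
x_c = v t_c = 0.118 m/s × 0.8239 d × 86400 s/d = 8400 m ≈ 8.40 km.

t_c ≈ 0.824 d; D_c ≈ 3.34 mg/L; min DO ≈ 6.54 mg/L; x_c ≈ 8.40 km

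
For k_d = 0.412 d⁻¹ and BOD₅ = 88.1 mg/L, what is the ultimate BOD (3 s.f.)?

L₀ ≈ 101 mg/L

BOD₅ = L₀(1 − e^(−5k_d)) ⇒ L₀ = BOD₅ / (1 − e^(−5×0.412))
= 88.1 / (1 − 0.1275) = 88.1 / 0.8725 = 101.0 mg/L.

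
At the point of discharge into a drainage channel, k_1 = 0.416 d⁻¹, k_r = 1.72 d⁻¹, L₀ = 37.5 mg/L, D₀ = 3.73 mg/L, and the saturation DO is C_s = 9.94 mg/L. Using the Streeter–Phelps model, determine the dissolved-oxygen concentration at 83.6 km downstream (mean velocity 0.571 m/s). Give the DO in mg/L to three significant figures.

Travel time t = x/v = 83.6 km / (0.571 m/s) = 83600 m / 0.571 m/s = 146400 s = 1.695 d.
k_1 L₀/(k_r−k_1) = 0.416×37.5/(1.72−0.416) = 15.60/1.304 = 11.96 mg/L.
e^(−k_1 t) = e^(−0.416×1.695) = 0.4941; e^(−k_r t) = e^(−1.72×1.695) = 0.05422.
D = 11.96 × (0.4941 − 0.05422) + 3.73 × 0.05422 = 5.263 + 0.2023 = 5.465 mg/L.
DO = C_s − D = 9.94 − 5.465 = 4.475 mg/L.

DO ≈ 4.47 mg/L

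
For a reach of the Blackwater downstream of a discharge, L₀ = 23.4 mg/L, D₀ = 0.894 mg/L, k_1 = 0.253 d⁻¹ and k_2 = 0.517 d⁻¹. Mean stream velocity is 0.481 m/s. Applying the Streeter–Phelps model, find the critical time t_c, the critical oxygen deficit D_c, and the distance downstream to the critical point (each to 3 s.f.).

At the critical point dD/dt = 0, so k_1 L₀ e^(−k_1 t) = k_2 D. Substituting D(t) from the Streeter–Phelps equation and solving for t gives
t_c = ln[(k_2/k_1)(1 − D₀(k_2−k_1)/(k_1 L₀))] / (k_2−k_1).
Here k_2−k_1 = 0.2640 d⁻¹ and 1 − D₀(k_2−k_1)/(k_1 L₀) = 1 − 0.894×0.2640/(0.253×23.4) = 0.9601, so
t_c = ln(2.043 × 0.9601) / 0.2640 = 0.6740 / 0.2640 = 2.553 d.
L(t_c) = L₀ e^(−k_1 t_c) = 23.4 × 0.5242 = 12.27 mg/L, and at the critical point k_2 D_c = k_1 L, so D_c = (0.253/0.517) × 12.27 = 6.003 mg/L.
x_c = v t_c = 0.481 m/s × 2.553 d × 86400 s/d = 106100 m ≈ 106 km.

t_c ≈ 2.55 d; D_c ≈ 6.00 mg/L; x_c ≈ 106 km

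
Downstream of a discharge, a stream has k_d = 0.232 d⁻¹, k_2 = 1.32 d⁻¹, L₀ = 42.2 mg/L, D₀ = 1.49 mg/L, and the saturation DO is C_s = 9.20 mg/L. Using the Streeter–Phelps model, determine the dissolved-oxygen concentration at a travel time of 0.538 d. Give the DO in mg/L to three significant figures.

k_d L₀/(k_2−k_d) = 0.232×42.2/(1.32−0.232) = 9.790/1.088 = 8.999 mg/L.
e^(−k_d t) = e^(−0.232×0.5380) = 0.8827; e^(−k_2 t) = e^(−1.32×0.5380) = 0.4916.
D = 8.999 × (0.8827 − 0.4916) + 1.49 × 0.4916 = 3.519 + 0.7324 = 4.252 mg/L.
DO = C_s − D = 9.20 − 4.252 = 4.948 mg/L.

DO ≈ 4.95 mg/L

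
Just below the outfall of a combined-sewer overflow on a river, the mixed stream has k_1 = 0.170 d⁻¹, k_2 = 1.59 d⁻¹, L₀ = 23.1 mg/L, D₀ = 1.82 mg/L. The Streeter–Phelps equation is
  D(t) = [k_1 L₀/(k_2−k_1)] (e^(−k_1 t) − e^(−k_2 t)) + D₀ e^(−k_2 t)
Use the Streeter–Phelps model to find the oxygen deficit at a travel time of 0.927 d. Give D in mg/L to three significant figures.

k_1 L₀/(k_2−k_1) = 0.170×23.1/(1.59−0.170) = 3.927/1.420 = 2.765 mg/L.
e^(−k_1 t) = e^(−0.170×0.9270) = 0.8542; e^(−k_2 t) = e^(−1.59×0.9270) = 0.2290.
D = 2.765 × (0.8542 − 0.2290) + 1.82 × 0.2290 = 1.729 + 0.4168 = 2.146 mg/L.

D ≈ 2.15 mg/L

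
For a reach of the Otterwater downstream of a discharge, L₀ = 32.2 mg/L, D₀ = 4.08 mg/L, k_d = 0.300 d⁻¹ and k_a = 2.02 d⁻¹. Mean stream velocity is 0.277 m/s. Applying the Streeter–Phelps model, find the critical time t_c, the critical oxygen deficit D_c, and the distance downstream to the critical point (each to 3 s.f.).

With k_a/k_d = 6.733 and 1 − D₀(k_a−k_d)/(k_d L₀) = 0.2735,
t_c = ln(6.733 × 0.2735) / (2.02 − 0.300) = ln(1.842) / 1.720 = 0.6108/1.720 = 0.3551 d.
L(t_c) = L₀ e^(−k_d t_c) = 32.2 × 0.8989 = 28.95 mg/L, and at the critical point k_a D_c = k_d L, so D_c = (0.300/2.02) × 28.95 = 4.299 mg/L.
x_c = v t_c = 0.277 m/s × 0.3551 d × 86400 s/d = 8498 m ≈ 8.50 km.

t_c ≈ 0.355 d; D_c ≈ 4.30 mg/L; x_c ≈ 8.50 km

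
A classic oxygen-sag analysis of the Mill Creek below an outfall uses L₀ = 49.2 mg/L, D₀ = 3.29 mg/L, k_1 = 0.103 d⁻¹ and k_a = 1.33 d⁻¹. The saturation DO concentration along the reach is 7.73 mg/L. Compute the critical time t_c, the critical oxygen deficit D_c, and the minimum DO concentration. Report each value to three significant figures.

t_c ≈ 0.787 d; D_c ≈ 3.51 mg/L; min DO ≈ 4.22 mg/L

With k_a/k_1 = 12.91 and 1 − D₀(k_a−k_1)/(k_1 L₀) = 0.2034,
t_c = ln(12.91 × 0.2034) / (1.33 − 0.103) = ln(2.626) / 1.227 = 0.9656/1.227 = 0.7870 d.
L(t_c) = L₀ e^(−k_1 t_c) = 49.2 × 0.9221 = 45.37 mg/L, and at the critical point k_a D_c = k_1 L, so D_c = (0.103/1.33) × 45.37 = 3.514 mg/L.
Minimum DO = C_s − D_c = 7.73 − 3.514 = 4.216 mg/L.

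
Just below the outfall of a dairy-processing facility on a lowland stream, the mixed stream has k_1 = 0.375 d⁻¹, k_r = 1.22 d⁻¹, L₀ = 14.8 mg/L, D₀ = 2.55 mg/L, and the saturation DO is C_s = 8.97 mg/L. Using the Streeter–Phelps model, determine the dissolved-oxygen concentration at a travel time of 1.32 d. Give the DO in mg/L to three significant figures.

k_1 L₀/(k_r−k_1) = 0.375×14.8/(1.22−0.375) = 5.550/0.8450 = 6.568 mg/L.
e^(−k_1 t) = e^(−0.375×1.320) = 0.6096; e^(−k_r t) = e^(−1.22×1.320) = 0.1998.
D = 6.568 × (0.6096 − 0.1998) + 2.55 × 0.1998 = 2.691 + 0.5095 = 3.201 mg/L.
DO = C_s − D = 8.97 − 3.201 = 5.769 mg/L.

DO ≈ 5.77 mg/L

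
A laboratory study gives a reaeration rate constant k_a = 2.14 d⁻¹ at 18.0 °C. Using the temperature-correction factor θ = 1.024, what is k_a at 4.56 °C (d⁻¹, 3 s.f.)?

k_a ≈ 1.56 d⁻¹

k_a(T₂) = k_a(T₁) · θ^(T₂−T₁) = 2.14 × 1.024^(4.56−18.0)
= 2.14 × 1.024^-13.4 = 2.14 × 0.7271 = 1.556 d⁻¹.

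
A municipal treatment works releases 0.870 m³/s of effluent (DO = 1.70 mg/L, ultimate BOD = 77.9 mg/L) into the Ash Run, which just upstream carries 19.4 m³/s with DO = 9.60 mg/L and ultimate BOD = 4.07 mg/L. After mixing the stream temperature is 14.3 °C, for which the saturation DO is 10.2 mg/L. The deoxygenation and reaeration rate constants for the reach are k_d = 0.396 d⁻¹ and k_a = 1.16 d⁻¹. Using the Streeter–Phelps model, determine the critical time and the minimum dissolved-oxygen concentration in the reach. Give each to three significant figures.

Mixed DO = (19.4×9.60 + 0.870×1.70)/(19.4+0.870) = 187.7/20.27 = 9.261 mg/L.
Mixed L₀ = (19.4×4.07 + 0.870×77.9)/(20.27) = 146.7/20.27 = 7.239 mg/L.
Initial deficit D₀ = C_s − DO₀ = 10.2 − 9.261 = 0.9391 mg/L.
t_c = (1/0.7640) ln[(1.16/0.396)(1 − 0.9391×0.7640/(0.396×7.239))] = 1.309 × ln(2.196) = 1.030 d.
D_c = (0.396/1.16) × 7.239 × e^(−0.396×1.030) = 0.3414 × 7.239 × 0.6651 = 1.644 mg/L.
Minimum DO = 10.2 − 1.644 = 8.556 mg/L.

t_c ≈ 1.03 d; minimum DO ≈ 8.56 mg/L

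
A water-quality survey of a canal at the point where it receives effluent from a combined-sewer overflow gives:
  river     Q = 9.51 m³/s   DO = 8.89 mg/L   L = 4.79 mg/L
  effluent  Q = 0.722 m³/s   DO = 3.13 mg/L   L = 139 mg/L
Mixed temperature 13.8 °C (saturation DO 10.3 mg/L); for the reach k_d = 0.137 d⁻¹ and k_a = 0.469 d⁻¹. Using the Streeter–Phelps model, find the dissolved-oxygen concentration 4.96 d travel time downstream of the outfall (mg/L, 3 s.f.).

DO ≈ 7.71 mg/L

Mixed DO = (9.51×8.89 + 0.722×3.13)/(9.51+0.722) = 86.80/10.23 = 8.484 mg/L.
Mixed L₀ = (9.51×4.79 + 0.722×139)/(10.23) = 145.9/10.23 = 14.26 mg/L.
Initial deficit D₀ = C_s − DO₀ = 10.3 − 8.484 = 1.816 mg/L.
D(4.96) = [0.137×14.26/(0.469−0.137)](e^(−0.137×4.96) − e^(−0.469×4.96)) + 1.816 e^(−0.469×4.96)
= 5.885 × (0.5069 − 0.09766) + 1.816 × 0.09766 = 2.585 mg/L.
DO = 10.3 − 2.585 = 7.715 mg/L.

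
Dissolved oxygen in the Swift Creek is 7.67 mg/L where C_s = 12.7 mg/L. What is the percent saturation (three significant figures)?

% saturation = C/C_s × 100 = 7.67/12.7 × 100 = 60.4 %.

60.4 % saturation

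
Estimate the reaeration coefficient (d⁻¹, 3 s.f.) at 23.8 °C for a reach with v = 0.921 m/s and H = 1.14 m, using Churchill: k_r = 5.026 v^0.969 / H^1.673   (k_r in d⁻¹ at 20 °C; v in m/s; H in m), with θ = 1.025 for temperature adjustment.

k_r(20) = 5.026 × 0.921^0.969 / 1.14^1.673 = 5.026 × 0.9234 / 1.245 = 3.727 d⁻¹.
k_r(23.8) = 3.727 × 1.025^(23.8−20) = 3.727 × 1.098 = 4.094 d⁻¹.

k_r ≈ 4.09 d⁻¹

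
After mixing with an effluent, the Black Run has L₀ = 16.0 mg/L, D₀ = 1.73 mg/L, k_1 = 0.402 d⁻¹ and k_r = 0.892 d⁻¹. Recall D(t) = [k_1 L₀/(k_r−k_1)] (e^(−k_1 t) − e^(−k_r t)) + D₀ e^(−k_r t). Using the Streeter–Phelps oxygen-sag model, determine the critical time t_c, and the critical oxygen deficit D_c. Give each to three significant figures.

With k_r/k_1 = 2.219 and 1 − D₀(k_r−k_1)/(k_1 L₀) = 0.8682,
t_c = ln(2.219 × 0.8682) / (0.892 − 0.402) = ln(1.926) / 0.4900 = 0.6557/0.4900 = 1.338 d.
L(t_c) = L₀ e^(−k_1 t_c) = 16.0 × 0.5840 = 9.343 mg/L, and at the critical point k_r D_c = k_1 L, so D_c = (0.402/0.892) × 9.343 = 4.211 mg/L.

t_c ≈ 1.34 d; D_c ≈ 4.21 mg/L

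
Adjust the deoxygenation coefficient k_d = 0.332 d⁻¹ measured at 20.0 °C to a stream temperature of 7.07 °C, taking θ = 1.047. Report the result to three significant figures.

k_d ≈ 0.183 d⁻¹

k_d(T₂) = k_d(T₁) · θ^(T₂−T₁) = 0.332 × 1.047^(7.07−20.0)
= 0.332 × 1.047^-12.9 = 0.332 × 0.5522 = 0.1833 d⁻¹.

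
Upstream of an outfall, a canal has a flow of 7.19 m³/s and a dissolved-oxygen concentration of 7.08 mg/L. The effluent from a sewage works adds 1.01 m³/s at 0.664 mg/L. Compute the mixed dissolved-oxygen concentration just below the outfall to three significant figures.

Flow-weighted mixing: C = (Q_r C_r + Q_w C_w)/(Q_r + Q_w)
= (7.19×7.08 + 1.01×0.664)/(7.19 + 1.01) = 51.58/8.200 = 6.290 mg/L.

6.29 mg/L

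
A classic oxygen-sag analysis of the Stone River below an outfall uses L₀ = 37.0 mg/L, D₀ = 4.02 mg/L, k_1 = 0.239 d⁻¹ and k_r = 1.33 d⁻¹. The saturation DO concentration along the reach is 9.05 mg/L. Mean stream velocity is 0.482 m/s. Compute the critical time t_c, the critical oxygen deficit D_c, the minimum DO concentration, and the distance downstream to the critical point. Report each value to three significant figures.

t_c ≈ 0.945 d; D_c ≈ 5.30 mg/L; min DO ≈ 3.75 mg/L; x_c ≈ 39.4 km

With k_r/k_1 = 5.565 and 1 − D₀(k_r−k_1)/(k_1 L₀) = 0.5040,
t_c = ln(5.565 × 0.5040) / (1.33 − 0.239) = ln(2.805) / 1.091 = 1.031/1.091 = 0.9453 d.
D_c = (k_1/k_r) L₀ e^(−k_1 t_c) = (0.239/1.33) × 37.0 × e^(−0.239×0.9453) = 0.1797 × 37.0 × 0.7978 = 5.304 mg/L.
Minimum DO = C_s − D_c = 9.05 − 5.304 = 3.746 mg/L.
x_c = v t_c = 0.482 m/s × 0.9453 d × 86400 s/d = 39370 m ≈ 39.4 km.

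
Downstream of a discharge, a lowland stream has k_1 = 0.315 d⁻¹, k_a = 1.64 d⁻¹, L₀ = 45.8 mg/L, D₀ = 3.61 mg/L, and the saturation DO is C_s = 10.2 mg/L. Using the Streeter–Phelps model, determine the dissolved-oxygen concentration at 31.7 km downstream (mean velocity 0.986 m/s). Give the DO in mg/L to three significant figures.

Travel time t = x/v = 31.7 km / (0.986 m/s) = 31700 m / 0.986 m/s = 32150 s = 0.3721 d.
k_1 L₀/(k_a−k_1) = 0.315×45.8/(1.64−0.315) = 14.43/1.325 = 10.89 mg/L.
e^(−k_1 t) = e^(−0.315×0.3721) = 0.8894; e^(−k_a t) = e^(−1.64×0.3721) = 0.5432.
D = 10.89 × (0.8894 − 0.5432) + 3.61 × 0.5432 = 3.769 + 1.961 = 5.730 mg/L.
DO = C_s − D = 10.2 − 5.730 = 4.470 mg/L.

DO ≈ 4.47 mg/L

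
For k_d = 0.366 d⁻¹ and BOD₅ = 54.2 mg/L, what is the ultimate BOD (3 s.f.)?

BOD₅ = L₀(1 − e^(−5k_d)) ⇒ L₀ = BOD₅ / (1 − e^(−5×0.366))
= 54.2 / (1 − 0.1604) = 54.2 / 0.8396 = 64.56 mg/L.

L₀ ≈ 64.6 mg/L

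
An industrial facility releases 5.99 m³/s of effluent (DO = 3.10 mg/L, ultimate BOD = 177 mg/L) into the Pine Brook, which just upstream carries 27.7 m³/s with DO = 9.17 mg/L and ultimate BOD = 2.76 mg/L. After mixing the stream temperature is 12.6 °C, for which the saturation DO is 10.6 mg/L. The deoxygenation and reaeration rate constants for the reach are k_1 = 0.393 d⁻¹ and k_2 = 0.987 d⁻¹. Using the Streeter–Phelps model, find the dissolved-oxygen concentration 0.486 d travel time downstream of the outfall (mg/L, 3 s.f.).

Mixed DO = (27.7×9.17 + 5.99×3.10)/(27.7+5.99) = 272.6/33.69 = 8.091 mg/L.
Mixed L₀ = (27.7×2.76 + 5.99×177)/(33.69) = 1137/33.69 = 33.74 mg/L.
Initial deficit D₀ = C_s − DO₀ = 10.6 − 8.091 = 2.509 mg/L.
D(0.486) = [0.393×33.74/(0.987−0.393)](e^(−0.393×0.486) − e^(−0.987×0.486)) + 2.509 e^(−0.987×0.486)
= 22.32 × (0.8261 − 0.6190) + 2.509 × 0.6190 = 6.177 mg/L.
DO = 10.6 − 6.177 = 4.423 mg/L.

DO ≈ 4.42 mg/L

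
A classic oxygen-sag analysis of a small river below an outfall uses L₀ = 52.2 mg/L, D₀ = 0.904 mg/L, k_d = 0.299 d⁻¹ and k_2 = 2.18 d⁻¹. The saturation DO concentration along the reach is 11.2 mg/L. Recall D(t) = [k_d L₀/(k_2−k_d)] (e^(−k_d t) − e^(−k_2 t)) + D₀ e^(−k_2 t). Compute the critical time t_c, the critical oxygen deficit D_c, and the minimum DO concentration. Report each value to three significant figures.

With k_2/k_d = 7.291 and 1 − D₀(k_2−k_d)/(k_d L₀) = 0.8911,
t_c = ln(7.291 × 0.8911) / (2.18 − 0.299) = ln(6.497) / 1.881 = 1.871/1.881 = 0.9948 d.
D_c = (k_d/k_2) L₀ e^(−k_d t_c) = (0.299/2.18) × 52.2 × e^(−0.299×0.9948) = 0.1372 × 52.2 × 0.7427 = 5.317 mg/L.
Minimum DO = C_s − D_c = 11.2 − 5.317 = 5.883 mg/L.

t_c ≈ 0.995 d; D_c ≈ 5.32 mg/L; min DO ≈ 5.88 mg/L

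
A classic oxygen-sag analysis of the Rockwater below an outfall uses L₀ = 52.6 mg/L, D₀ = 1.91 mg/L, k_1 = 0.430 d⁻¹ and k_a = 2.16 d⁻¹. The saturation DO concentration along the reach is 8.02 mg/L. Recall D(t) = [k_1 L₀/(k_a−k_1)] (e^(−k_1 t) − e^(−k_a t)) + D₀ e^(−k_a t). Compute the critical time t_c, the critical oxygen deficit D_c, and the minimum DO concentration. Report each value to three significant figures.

At the critical point dD/dt = 0, so k_1 L₀ e^(−k_1 t) = k_a D. Substituting D(t) from the Streeter–Phelps equation and solving for t gives
t_c = ln[(k_a/k_1)(1 − D₀(k_a−k_1)/(k_1 L₀))] / (k_a−k_1).
Here k_a−k_1 = 1.730 d⁻¹ and 1 − D₀(k_a−k_1)/(k_1 L₀) = 1 − 1.91×1.730/(0.430×52.6) = 0.8539, so
t_c = ln(5.023 × 0.8539) / 1.730 = 1.456 / 1.730 = 0.8417 d.
L(t_c) = L₀ e^(−k_1 t_c) = 52.6 × 0.6963 = 36.63 mg/L, and at the critical point k_a D_c = k_1 L, so D_c = (0.430/2.16) × 36.63 = 7.291 mg/L.
Minimum DO = C_s − D_c = 8.02 − 7.291 = 0.7285 mg/L.

t_c ≈ 0.842 d; D_c ≈ 7.29 mg/L; min DO ≈ 0.729 mg/L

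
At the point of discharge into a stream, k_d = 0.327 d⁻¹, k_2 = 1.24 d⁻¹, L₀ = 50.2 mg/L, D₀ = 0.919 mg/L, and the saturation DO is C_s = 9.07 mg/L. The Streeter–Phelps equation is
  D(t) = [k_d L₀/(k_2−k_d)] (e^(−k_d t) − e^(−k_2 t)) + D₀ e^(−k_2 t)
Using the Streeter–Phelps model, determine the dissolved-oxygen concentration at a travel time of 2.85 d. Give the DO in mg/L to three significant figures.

DO ≈ 2.49 mg/L

k_d L₀/(k_2−k_d) = 0.327×50.2/(1.24−0.327) = 16.42/0.9130 = 17.98 mg/L.
e^(−k_d t) = e^(−0.327×2.850) = 0.3938; e^(−k_2 t) = e^(−1.24×2.850) = 0.02919.
D = 17.98 × (0.3938 − 0.02919) + 0.919 × 0.02919 = 6.555 + 0.02682 = 6.582 mg/L.
DO = C_s − D = 9.07 − 6.582 = 2.488 mg/L.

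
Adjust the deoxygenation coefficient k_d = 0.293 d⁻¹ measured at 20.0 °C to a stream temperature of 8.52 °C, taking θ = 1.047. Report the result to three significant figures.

k_d(T₂) = k_d(T₁) · θ^(T₂−T₁) = 0.293 × 1.047^(8.52−20.0)
= 0.293 × 1.047^-11.5 = 0.293 × 0.5902 = 0.1729 d⁻¹.

k_d ≈ 0.173 d⁻¹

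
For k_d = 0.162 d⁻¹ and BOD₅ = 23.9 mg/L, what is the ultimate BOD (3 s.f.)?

BOD₅ = L₀(1 − e^(−5k_d)) ⇒ L₀ = BOD₅ / (1 − e^(−5×0.162))
= 23.9 / (1 − 0.4449) = 23.9 / 0.5551 = 43.05 mg/L.

L₀ ≈ 43.1 mg/L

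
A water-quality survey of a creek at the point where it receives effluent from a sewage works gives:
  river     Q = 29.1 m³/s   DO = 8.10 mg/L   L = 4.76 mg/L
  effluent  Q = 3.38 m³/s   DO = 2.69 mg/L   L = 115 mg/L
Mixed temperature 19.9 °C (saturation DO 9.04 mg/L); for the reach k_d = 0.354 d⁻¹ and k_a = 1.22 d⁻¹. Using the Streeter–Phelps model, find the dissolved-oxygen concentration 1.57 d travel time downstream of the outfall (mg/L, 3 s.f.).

DO ≈ 5.99 mg/L

Mixed DO = (29.1×8.10 + 3.38×2.69)/(29.1+3.38) = 244.8/32.48 = 7.537 mg/L.
Mixed L₀ = (29.1×4.76 + 3.38×115)/(32.48) = 527.2/32.48 = 16.23 mg/L.
Initial deficit D₀ = C_s − DO₀ = 9.04 − 7.537 = 1.503 mg/L.
D(1.57) = [0.354×16.23/(1.22−0.354)](e^(−0.354×1.57) − e^(−1.22×1.57)) + 1.503 e^(−1.22×1.57)
= 6.635 × (0.5736 − 0.1473) + 1.503 × 0.1473 = 3.050 mg/L.
DO = 9.04 − 3.050 = 5.990 mg/L.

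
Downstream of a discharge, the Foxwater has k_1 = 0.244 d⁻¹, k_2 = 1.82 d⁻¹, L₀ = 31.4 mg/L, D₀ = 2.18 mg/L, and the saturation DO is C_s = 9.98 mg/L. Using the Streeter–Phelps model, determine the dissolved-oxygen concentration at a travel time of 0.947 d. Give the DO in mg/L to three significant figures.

DO ≈ 6.60 mg/L

k_1 L₀/(k_2−k_1) = 0.244×31.4/(1.82−0.244) = 7.662/1.576 = 4.861 mg/L.
e^(−k_1 t) = e^(−0.244×0.9470) = 0.7937; e^(−k_2 t) = e^(−1.82×0.9470) = 0.1784.
D = 4.861 × (0.7937 − 0.1784) + 2.18 × 0.1784 = 2.991 + 0.3890 = 3.380 mg/L.
DO = C_s − D = 9.98 − 3.380 = 6.600 mg/L.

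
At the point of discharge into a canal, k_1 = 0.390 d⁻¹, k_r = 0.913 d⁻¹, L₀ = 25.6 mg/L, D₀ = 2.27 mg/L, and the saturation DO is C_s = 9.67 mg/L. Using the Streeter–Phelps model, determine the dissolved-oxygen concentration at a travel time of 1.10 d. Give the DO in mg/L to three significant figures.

k_1 L₀/(k_r−k_1) = 0.390×25.6/(0.913−0.390) = 9.984/0.5230 = 19.09 mg/L.
e^(−k_1 t) = e^(−0.390×1.100) = 0.6512; e^(−k_r t) = e^(−0.913×1.100) = 0.3663.
D = 19.09 × (0.6512 − 0.3663) + 2.27 × 0.3663 = 5.438 + 0.8315 = 6.269 mg/L.
DO = C_s − D = 9.67 − 6.269 = 3.401 mg/L.

DO ≈ 3.40 mg/L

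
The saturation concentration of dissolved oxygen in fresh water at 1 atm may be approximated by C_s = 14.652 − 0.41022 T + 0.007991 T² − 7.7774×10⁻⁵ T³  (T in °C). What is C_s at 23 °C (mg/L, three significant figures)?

C_s ≈ 8.50 mg/L

C_s = 14.652 − 0.41022×23 + 0.007991×23² − 7.7774×10⁻⁵×23³ = 8.498 mg/L.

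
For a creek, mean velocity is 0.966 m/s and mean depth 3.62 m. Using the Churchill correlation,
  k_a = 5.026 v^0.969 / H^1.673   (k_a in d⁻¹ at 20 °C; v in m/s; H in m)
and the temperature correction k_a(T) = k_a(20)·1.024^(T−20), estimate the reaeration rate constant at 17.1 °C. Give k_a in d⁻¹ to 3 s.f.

k_a(20) = 5.026 × 0.966^0.969 / 3.62^1.673 = 5.026 × 0.9670 / 8.604 = 0.5649 d⁻¹.
k_a(17.1) = 0.5649 × 1.024^(17.1−20) = 0.5649 × 0.9335 = 0.5273 d⁻¹.

k_a ≈ 0.527 d⁻¹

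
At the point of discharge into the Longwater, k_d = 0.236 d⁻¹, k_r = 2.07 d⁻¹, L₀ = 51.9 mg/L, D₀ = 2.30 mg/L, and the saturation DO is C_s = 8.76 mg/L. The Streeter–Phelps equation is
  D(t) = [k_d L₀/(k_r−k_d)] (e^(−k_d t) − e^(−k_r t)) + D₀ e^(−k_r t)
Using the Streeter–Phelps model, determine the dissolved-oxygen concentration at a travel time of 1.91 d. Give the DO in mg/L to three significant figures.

DO ≈ 4.59 mg/L

k_d L₀/(k_r−k_d) = 0.236×51.9/(2.07−0.236) = 12.25/1.834 = 6.679 mg/L.
e^(−k_d t) = e^(−0.236×1.910) = 0.6371; e^(−k_r t) = e^(−2.07×1.910) = 0.01918.
D = 6.679 × (0.6371 − 0.01918) + 2.30 × 0.01918 = 4.127 + 0.04412 = 4.171 mg/L.
DO = C_s − D = 8.76 − 4.171 = 4.589 mg/L.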